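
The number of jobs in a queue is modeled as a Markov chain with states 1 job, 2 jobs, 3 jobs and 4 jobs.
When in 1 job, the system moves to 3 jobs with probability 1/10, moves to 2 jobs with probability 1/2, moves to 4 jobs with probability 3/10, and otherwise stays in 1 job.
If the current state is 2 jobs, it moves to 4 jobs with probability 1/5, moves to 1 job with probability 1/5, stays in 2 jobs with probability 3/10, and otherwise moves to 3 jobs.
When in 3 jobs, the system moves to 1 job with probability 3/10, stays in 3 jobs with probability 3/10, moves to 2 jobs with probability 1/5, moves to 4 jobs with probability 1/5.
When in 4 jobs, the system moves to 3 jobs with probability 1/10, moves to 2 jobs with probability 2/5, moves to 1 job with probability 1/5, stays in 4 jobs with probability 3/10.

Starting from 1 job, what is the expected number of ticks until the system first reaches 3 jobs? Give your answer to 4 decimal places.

5.5869

Let t(s) be the expected number of ticks to first reach 3 jobs from state s, with t(3 jobs) = 0. Conditioning on the first tick:
t(1 job) = 1 + 0.1·t(1 job) + 0.5·t(2 jobs) + 0.3·t(4 jobs)
t(2 jobs) = 1 + 0.2·t(1 job) + 0.3·t(2 jobs) + 0.2·t(4 jobs)
t(4 jobs) = 1 + 0.2·t(1 job) + 0.4·t(2 jobs) + 0.3·t(4 jobs)
Solving: t(1 job) = 5.5869, t(2 jobs) = 4.6479, t(4 jobs) = 5.6808.
Expected ticks from 1 job to 3 jobs: 5.5869.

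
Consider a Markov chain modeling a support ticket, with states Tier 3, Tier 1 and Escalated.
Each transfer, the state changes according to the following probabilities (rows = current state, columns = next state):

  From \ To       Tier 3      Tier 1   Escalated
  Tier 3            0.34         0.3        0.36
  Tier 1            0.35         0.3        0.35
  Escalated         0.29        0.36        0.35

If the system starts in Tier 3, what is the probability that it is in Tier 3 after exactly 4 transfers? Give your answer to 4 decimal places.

Propagate the distribution vector 4 transfers from Tier 3.
After 0 transfers: (1.0000, 0.0000, 0.0000)
After 1 transfer: (0.3400, 0.3000, 0.3600)
After 2 transfers: (0.3250, 0.3216, 0.3534)
After 3 transfers: (0.3255, 0.3212, 0.3533)
After 4 transfers: (0.3255, 0.3212, 0.3533)
P(in Tier 3 after 4 transfers) = 0.3255

0.3255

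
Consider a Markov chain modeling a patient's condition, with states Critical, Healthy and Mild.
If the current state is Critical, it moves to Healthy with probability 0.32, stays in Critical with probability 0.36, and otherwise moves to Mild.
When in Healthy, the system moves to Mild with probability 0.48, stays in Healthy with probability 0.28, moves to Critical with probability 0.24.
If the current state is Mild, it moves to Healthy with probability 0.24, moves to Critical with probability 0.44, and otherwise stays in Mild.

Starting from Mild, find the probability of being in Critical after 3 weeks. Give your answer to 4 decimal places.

Propagate the distribution vector 3 weeks from Mild.
After 0 weeks: (0.0000, 0.0000, 1.0000)
After 1 week: (0.4400, 0.2400, 0.3200)
After 2 weeks: (0.3568, 0.2848, 0.3584)
After 3 weeks: (0.3545, 0.2799, 0.3656)
P(in Critical after 3 weeks) = 0.3545

0.3545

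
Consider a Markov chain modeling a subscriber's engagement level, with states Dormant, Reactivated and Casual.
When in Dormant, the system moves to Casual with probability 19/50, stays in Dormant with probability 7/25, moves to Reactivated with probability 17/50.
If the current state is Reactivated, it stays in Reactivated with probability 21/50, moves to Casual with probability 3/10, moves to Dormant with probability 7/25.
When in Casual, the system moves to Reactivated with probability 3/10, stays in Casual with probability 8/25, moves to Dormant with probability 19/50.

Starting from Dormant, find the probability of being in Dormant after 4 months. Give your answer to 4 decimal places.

0.3132

Propagate the distribution vector 4 months from Dormant.
After 0 months: (1.0000, 0.0000, 0.0000)
After 1 month: (0.2800, 0.3400, 0.3800)
After 2 months: (0.3180, 0.3520, 0.3300)
After 3 months: (0.3130, 0.3550, 0.3320)
After 4 months: (0.3132, 0.3551, 0.3317)
P(in Dormant after 4 months) = 0.3132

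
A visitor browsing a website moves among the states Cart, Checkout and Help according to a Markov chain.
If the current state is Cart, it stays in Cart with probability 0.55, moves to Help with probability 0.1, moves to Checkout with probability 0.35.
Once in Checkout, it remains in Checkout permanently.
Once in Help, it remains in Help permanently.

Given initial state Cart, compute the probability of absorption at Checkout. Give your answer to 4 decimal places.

Let h(s) be the probability of absorption at Checkout starting from transient state s. Then h(Checkout) = 1 and h(Help) = 0. By first-step analysis:
h(Cart) = 0.55·h(Cart) + 0.35·1 + 0.1·0
Solving: h(Cart) = 0.7778.
Starting from Cart, the probability is 0.7778.

0.7778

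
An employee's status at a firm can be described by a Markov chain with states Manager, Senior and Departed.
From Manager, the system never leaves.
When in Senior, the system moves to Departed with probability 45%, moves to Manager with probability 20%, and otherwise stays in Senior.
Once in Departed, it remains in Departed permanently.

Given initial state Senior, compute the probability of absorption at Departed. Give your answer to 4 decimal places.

0.6923

Let h(s) be the probability of absorption at Departed starting from transient state s. Then h(Departed) = 1 and h(Manager) = 0. By first-step analysis:
h(Senior) = 0.2·0 + 0.35·h(Senior) + 0.45·1
Solving: h(Senior) = 0.6923.
Starting from Senior, the probability is 0.6923.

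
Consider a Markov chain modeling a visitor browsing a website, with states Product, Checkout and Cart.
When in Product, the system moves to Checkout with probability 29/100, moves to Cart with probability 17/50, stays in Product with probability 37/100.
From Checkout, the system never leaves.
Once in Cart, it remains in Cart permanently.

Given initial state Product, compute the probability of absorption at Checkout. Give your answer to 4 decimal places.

0.4603

Let h(s) be the probability of absorption at Checkout starting from transient state s. Then h(Checkout) = 1 and h(Cart) = 0. By first-step analysis:
h(Product) = 0.37·h(Product) + 0.29·1 + 0.34·0
Solving: h(Product) = 0.4603.
Starting from Product, the probability is 0.4603.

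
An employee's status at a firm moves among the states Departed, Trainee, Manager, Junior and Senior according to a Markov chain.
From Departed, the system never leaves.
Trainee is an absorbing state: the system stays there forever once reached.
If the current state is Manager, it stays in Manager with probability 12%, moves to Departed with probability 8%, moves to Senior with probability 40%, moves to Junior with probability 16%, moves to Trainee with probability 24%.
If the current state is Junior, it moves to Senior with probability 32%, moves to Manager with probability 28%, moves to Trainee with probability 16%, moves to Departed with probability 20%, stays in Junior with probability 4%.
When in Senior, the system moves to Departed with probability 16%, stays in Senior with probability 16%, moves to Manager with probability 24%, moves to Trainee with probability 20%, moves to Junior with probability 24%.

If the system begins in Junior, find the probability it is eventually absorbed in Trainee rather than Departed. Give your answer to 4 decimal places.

0.5422

Let h(s) be the probability of absorption at Trainee starting from transient state s. Then h(Trainee) = 1 and h(Departed) = 0. By first-step analysis:
h(Manager) = 0.08·0 + 0.24·1 + 0.12·h(Manager) + 0.16·h(Junior) + 0.4·h(Senior)
h(Junior) = 0.2·0 + 0.16·1 + 0.28·h(Manager) + 0.04·h(Junior) + 0.32·h(Senior)
h(Senior) = 0.16·0 + 0.2·1 + 0.24·h(Manager) + 0.24·h(Junior) + 0.16·h(Senior)
Solving: h(Manager) = 0.6320, h(Junior) = 0.5422, h(Senior) = 0.5736.
Starting from Junior, the probability is 0.5422.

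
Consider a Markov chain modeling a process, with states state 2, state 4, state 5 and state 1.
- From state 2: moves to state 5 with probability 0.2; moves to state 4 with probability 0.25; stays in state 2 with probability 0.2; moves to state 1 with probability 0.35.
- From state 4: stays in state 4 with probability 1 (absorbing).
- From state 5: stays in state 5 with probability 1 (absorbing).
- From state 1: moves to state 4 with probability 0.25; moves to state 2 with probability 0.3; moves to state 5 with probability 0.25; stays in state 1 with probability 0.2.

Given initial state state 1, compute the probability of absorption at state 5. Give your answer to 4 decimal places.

0.4860

Let h(s) be the probability of absorption at state 5 starting from transient state s. Then h(state 5) = 1 and h(state 4) = 0. By first-step analysis:
h(state 2) = 0.2·h(state 2) + 0.25·0 + 0.2·1 + 0.35·h(state 1)
h(state 1) = 0.3·h(state 2) + 0.25·0 + 0.25·1 + 0.2·h(state 1)
Solving: h(state 2) = 0.4626, h(state 1) = 0.4860.
Starting from state 1, the probability is 0.4860.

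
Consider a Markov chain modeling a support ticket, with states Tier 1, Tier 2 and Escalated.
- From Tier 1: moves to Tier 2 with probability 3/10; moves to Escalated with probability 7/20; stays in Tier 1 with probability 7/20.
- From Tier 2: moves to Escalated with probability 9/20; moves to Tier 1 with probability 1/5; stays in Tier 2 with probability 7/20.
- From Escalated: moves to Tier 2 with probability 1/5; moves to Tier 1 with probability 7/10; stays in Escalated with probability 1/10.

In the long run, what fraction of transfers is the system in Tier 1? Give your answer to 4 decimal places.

0.4134

Let the stationary distribution be π with π = πP and π_1 + π_2 + π_3 = 1.
π_1 = 0.35·π_1 + 0.2·π_2 + 0.7·π_3
π_2 = 0.3·π_1 + 0.35·π_2 + 0.2·π_3
Solving with the normalization constraint gives π = (0.4134, 0.2839, 0.3027).
So the stationary probability of Tier 1 is 0.4134.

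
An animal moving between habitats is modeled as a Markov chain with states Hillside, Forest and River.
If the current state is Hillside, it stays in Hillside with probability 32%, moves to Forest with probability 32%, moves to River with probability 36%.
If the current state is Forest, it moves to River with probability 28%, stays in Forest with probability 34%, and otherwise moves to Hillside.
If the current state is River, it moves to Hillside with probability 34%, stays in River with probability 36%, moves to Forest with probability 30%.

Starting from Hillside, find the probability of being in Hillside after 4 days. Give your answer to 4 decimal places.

0.3459

Propagate the distribution vector 4 days from Hillside.
After 0 days: (1.0000, 0.0000, 0.0000)
After 1 day: (0.3200, 0.3200, 0.3600)
After 2 days: (0.3464, 0.3192, 0.3344)
After 3 days: (0.3458, 0.3197, 0.3345)
After 4 days: (0.3459, 0.3197, 0.3344)
P(in Hillside after 4 days) = 0.3459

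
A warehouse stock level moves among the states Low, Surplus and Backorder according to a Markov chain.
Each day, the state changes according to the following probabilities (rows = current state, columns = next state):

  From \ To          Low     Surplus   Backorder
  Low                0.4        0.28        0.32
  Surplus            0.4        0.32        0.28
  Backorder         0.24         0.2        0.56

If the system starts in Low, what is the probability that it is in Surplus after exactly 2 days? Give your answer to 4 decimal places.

0.2656

Sum over the intermediate state after 1 day:
P = P(Low→Low)·P(Low→Surplus) + P(Low→Surplus)·P(Surplus→Surplus) + P(Low→Backorder)·P(Backorder→Surplus)
  = 0.4×0.28 + 0.28×0.32 + 0.32×0.2
  = 0.1120 + 0.0896 + 0.0640 = 0.2656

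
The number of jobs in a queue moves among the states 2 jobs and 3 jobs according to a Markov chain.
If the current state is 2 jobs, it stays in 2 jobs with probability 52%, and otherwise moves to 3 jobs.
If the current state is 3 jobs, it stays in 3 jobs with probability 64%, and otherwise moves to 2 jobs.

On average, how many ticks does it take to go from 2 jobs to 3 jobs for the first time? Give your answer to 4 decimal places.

2.0833

Let t(s) be the expected number of ticks to first reach 3 jobs from state s, with t(3 jobs) = 0. Conditioning on the first tick:
t(2 jobs) = 1 + 0.52·t(2 jobs)
Solving: t(2 jobs) = 2.0833.
Expected ticks from 2 jobs to 3 jobs: 2.0833.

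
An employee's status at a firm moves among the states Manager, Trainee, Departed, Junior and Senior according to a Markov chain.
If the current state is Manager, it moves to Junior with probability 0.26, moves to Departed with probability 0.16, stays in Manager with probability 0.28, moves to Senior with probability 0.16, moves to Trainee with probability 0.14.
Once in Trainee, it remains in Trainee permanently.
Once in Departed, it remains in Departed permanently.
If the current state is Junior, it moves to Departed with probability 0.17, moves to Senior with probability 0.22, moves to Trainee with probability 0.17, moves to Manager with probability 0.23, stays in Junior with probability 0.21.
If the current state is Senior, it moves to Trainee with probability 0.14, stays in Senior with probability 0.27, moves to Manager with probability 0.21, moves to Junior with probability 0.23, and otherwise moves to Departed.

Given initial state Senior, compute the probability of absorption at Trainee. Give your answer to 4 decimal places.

0.4836

Let h(s) be the probability of absorption at Trainee starting from transient state s. Then h(Trainee) = 1 and h(Departed) = 0. By first-step analysis:
h(Manager) = 0.28·h(Manager) + 0.14·1 + 0.16·0 + 0.26·h(Junior) + 0.16·h(Senior)
h(Junior) = 0.23·h(Manager) + 0.17·1 + 0.17·0 + 0.21·h(Junior) + 0.22·h(Senior)
h(Senior) = 0.21·h(Manager) + 0.14·1 + 0.15·0 + 0.23·h(Junior) + 0.27·h(Senior)
Solving: h(Manager) = 0.4786, h(Junior) = 0.4892, h(Senior) = 0.4836.
Starting from Senior, the probability is 0.4836.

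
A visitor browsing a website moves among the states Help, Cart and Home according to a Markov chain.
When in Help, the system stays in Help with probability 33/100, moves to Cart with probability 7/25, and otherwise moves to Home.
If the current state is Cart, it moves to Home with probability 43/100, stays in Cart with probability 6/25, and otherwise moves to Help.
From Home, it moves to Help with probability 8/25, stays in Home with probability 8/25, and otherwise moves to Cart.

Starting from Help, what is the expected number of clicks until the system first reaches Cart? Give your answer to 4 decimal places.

Let t(s) be the expected number of clicks to first reach Cart from state s, with t(Cart) = 0. Conditioning on the first click:
t(Help) = 1 + 0.33·t(Help) + 0.39·t(Home)
t(Home) = 1 + 0.32·t(Help) + 0.32·t(Home)
Solving: t(Help) = 3.2346, t(Home) = 2.9927.
Expected clicks from Help to Cart: 3.2346.

3.2346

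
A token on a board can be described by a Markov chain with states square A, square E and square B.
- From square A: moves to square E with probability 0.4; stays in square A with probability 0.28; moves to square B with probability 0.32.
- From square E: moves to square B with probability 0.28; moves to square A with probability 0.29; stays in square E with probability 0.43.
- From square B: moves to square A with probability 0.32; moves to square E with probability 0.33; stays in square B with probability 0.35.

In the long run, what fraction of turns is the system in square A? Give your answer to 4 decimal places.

Let the stationary distribution be π with π = πP and π_1 + π_2 + π_3 = 1.
π_1 = 0.28·π_1 + 0.29·π_2 + 0.32·π_3
π_2 = 0.4·π_1 + 0.43·π_2 + 0.33·π_3
Solving with the normalization constraint gives π = (0.2965, 0.3897, 0.3138).
So the stationary probability of square A is 0.2965.

0.2965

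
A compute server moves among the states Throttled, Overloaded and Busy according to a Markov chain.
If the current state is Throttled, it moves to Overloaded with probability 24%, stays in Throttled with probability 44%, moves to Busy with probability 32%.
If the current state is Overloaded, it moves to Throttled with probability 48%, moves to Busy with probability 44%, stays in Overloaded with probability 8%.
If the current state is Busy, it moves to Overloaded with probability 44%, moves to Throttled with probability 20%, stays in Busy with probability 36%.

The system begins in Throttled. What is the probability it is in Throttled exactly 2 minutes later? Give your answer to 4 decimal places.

Sum over the intermediate state after 1 minute:
P = P(Throttled→Throttled)·P(Throttled→Throttled) + P(Throttled→Overloaded)·P(Overloaded→Throttled) + P(Throttled→Busy)·P(Busy→Throttled)
  = 0.44×0.44 + 0.24×0.48 + 0.32×0.2
  = 0.1936 + 0.1152 + 0.0640 = 0.3728

0.3728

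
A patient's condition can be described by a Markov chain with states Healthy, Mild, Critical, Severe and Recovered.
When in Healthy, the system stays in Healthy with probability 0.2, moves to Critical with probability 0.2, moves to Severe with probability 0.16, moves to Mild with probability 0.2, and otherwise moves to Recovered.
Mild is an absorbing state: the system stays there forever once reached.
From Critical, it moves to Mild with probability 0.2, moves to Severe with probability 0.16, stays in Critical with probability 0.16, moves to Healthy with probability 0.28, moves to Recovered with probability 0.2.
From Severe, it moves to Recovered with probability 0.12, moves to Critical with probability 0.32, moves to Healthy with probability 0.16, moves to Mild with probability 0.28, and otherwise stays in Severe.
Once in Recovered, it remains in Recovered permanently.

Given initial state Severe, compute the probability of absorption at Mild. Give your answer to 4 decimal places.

Let h(s) be the probability of absorption at Mild starting from transient state s. Then h(Mild) = 1 and h(Recovered) = 0. By first-step analysis:
h(Healthy) = 0.2·h(Healthy) + 0.2·1 + 0.2·h(Critical) + 0.16·h(Severe) + 0.24·0
h(Critical) = 0.28·h(Healthy) + 0.2·1 + 0.16·h(Critical) + 0.16·h(Severe) + 0.2·0
h(Severe) = 0.16·h(Healthy) + 0.28·1 + 0.32·h(Critical) + 0.12·h(Severe) + 0.12·0
Solving: h(Healthy) = 0.4990, h(Critical) = 0.5182, h(Severe) = 0.5974.
Starting from Severe, the probability is 0.5974.

0.5974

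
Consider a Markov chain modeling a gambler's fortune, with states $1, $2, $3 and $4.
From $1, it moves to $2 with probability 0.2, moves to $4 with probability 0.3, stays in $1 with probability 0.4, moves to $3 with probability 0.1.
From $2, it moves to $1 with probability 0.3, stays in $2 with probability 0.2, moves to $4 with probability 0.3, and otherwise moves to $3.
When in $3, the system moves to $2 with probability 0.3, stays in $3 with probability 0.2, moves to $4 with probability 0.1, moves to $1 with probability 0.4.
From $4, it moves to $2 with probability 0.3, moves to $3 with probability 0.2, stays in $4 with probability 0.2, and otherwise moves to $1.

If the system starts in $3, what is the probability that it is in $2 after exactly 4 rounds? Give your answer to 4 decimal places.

Propagate the distribution vector 4 rounds from $3.
After 0 rounds: (0.0000, 0.0000, 1.0000, 0.0000)
After 1 round: (0.4000, 0.3000, 0.2000, 0.1000)
After 2 rounds: (0.3600, 0.2300, 0.1600, 0.2500)
After 3 rounds: (0.3520, 0.2410, 0.1640, 0.2430)
After 4 rounds: (0.3516, 0.2407, 0.1648, 0.2429)
P(in $2 after 4 rounds) = 0.2407

0.2407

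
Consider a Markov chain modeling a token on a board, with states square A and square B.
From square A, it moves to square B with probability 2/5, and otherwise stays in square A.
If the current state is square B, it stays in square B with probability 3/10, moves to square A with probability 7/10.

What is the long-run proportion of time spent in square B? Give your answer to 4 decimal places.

0.3636

Let the stationary distribution be π with π = πP and π_1 + π_2 = 1.
π_1 = 0.6·π_1 + 0.7·π_2
Solving with the normalization constraint gives π = (0.6364, 0.3636).
So the stationary probability of square B is 0.3636.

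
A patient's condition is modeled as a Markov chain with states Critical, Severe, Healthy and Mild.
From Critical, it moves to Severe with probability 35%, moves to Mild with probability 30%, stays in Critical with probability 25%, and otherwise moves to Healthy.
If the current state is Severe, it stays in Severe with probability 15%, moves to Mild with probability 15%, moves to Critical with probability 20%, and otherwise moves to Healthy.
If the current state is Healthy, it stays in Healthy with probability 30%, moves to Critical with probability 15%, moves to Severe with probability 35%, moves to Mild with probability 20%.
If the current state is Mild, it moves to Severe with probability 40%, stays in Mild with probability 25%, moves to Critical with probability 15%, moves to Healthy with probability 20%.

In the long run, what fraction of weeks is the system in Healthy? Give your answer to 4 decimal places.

0.3020

Let the stationary distribution be π with π = πP and π_1 + π_2 + π_3 + π_4 = 1.
π_1 = 0.25·π_1 + 0.2·π_2 + 0.15·π_3 + 0.15·π_4
π_2 = 0.35·π_1 + 0.15·π_2 + 0.35·π_3 + 0.4·π_4
π_3 = 0.1·π_1 + 0.5·π_2 + 0.3·π_3 + 0.2·π_4
Solving with the normalization constraint gives π = (0.1834, 0.3006, 0.3020, 0.2140).
So the stationary probability of Healthy is 0.3020.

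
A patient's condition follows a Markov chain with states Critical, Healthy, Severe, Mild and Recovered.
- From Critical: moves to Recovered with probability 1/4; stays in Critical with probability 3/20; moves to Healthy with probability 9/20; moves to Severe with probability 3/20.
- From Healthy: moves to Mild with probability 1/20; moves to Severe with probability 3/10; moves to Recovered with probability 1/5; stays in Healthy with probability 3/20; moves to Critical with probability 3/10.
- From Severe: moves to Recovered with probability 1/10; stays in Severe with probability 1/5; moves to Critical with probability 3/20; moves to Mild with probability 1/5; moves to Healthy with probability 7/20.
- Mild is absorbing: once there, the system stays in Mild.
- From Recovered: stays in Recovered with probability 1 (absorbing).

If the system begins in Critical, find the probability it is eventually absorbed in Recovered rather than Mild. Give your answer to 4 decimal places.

0.7754

Let h(s) be the probability of absorption at Recovered starting from transient state s. Then h(Recovered) = 1 and h(Mild) = 0. By first-step analysis:
h(Critical) = 0.15·h(Critical) + 0.45·h(Healthy) + 0.15·h(Severe) + 0.25·1
h(Healthy) = 0.3·h(Critical) + 0.15·h(Healthy) + 0.3·h(Severe) + 0.05·0 + 0.2·1
h(Severe) = 0.15·h(Critical) + 0.35·h(Healthy) + 0.2·h(Severe) + 0.2·0 + 0.1·1
Solving: h(Critical) = 0.7754, h(Healthy) = 0.7148, h(Severe) = 0.5831.
Starting from Critical, the probability is 0.7754.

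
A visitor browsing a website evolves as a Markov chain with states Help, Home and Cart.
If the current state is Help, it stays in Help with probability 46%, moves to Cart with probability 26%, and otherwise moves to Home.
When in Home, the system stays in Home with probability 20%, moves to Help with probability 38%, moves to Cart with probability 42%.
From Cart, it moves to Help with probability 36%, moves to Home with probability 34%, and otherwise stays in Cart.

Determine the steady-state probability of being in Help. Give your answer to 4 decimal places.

0.4062

Let the stationary distribution be π with π = πP and π_1 + π_2 + π_3 = 1.
π_1 = 0.46·π_1 + 0.38·π_2 + 0.36·π_3
π_2 = 0.28·π_1 + 0.2·π_2 + 0.34·π_3
Solving with the normalization constraint gives π = (0.4062, 0.2769, 0.3170).
So the stationary probability of Help is 0.4062.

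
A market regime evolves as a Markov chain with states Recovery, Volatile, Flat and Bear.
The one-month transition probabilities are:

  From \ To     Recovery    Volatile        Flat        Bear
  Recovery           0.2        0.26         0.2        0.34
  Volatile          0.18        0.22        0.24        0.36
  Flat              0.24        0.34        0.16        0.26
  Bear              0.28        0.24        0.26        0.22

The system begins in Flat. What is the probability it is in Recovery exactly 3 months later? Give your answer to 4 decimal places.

Propagate the distribution vector 3 months from Flat.
After 0 months: (0.0000, 0.0000, 1.0000, 0.0000)
After 1 month: (0.2400, 0.3400, 0.1600, 0.2600)
After 2 months: (0.2204, 0.2540, 0.2228, 0.3028)
After 3 months: (0.2281, 0.2616, 0.2194, 0.2909)
P(in Recovery after 3 months) = 0.2281

0.2281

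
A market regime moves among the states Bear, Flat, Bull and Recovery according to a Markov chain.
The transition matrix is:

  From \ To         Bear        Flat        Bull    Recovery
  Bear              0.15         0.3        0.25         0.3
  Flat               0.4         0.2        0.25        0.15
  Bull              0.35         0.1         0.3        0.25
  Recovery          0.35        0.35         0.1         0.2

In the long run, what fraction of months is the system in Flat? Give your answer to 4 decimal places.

0.2419

Let the stationary distribution be π with π = πP and π_1 + π_2 + π_3 + π_4 = 1.
π_1 = 0.15·π_1 + 0.4·π_2 + 0.35·π_3 + 0.35·π_4
π_2 = 0.3·π_1 + 0.2·π_2 + 0.1·π_3 + 0.35·π_4
π_3 = 0.25·π_1 + 0.25·π_2 + 0.3·π_3 + 0.1·π_4
Solving with the normalization constraint gives π = (0.3017, 0.2419, 0.2269, 0.2294).
So the stationary probability of Flat is 0.2419.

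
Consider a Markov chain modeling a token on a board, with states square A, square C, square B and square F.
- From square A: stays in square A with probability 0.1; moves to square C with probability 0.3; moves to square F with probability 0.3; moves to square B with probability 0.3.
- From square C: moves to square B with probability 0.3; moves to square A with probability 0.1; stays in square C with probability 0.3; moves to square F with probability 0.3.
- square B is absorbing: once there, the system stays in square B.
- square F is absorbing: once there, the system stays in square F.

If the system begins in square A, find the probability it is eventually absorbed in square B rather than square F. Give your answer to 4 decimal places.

Let h(s) be the probability of absorption at square B starting from transient state s. Then h(square B) = 1 and h(square F) = 0. By first-step analysis:
h(square A) = 0.1·h(square A) + 0.3·h(square C) + 0.3·1 + 0.3·0
h(square C) = 0.1·h(square A) + 0.3·h(square C) + 0.3·1 + 0.3·0
Solving: h(square A) = 0.5000, h(square C) = 0.5000.
Starting from square A, the probability is 0.5000.

0.5000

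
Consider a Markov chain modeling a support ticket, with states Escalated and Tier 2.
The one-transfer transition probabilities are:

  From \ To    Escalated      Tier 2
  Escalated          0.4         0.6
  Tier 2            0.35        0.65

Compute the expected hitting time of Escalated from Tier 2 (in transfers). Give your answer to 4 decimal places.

Let t(s) be the expected number of transfers to first reach Escalated from state s, with t(Escalated) = 0. Conditioning on the first transfer:
t(Tier 2) = 1 + 0.65·t(Tier 2)
Solving: t(Tier 2) = 2.8571.
Expected transfers from Tier 2 to Escalated: 2.8571.

2.8571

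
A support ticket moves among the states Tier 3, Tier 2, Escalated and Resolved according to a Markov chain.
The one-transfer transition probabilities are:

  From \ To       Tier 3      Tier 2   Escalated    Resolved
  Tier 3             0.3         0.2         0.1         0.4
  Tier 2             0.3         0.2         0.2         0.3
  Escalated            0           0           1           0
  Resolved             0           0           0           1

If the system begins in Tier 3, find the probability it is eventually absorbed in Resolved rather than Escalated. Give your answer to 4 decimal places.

Let h(s) be the probability of absorption at Resolved starting from transient state s. Then h(Resolved) = 1 and h(Escalated) = 0. By first-step analysis:
h(Tier 3) = 0.3·h(Tier 3) + 0.2·h(Tier 2) + 0.1·0 + 0.4·1
h(Tier 2) = 0.3·h(Tier 3) + 0.2·h(Tier 2) + 0.2·0 + 0.3·1
Solving: h(Tier 3) = 0.7600, h(Tier 2) = 0.6600.
Starting from Tier 3, the probability is 0.7600.

0.7600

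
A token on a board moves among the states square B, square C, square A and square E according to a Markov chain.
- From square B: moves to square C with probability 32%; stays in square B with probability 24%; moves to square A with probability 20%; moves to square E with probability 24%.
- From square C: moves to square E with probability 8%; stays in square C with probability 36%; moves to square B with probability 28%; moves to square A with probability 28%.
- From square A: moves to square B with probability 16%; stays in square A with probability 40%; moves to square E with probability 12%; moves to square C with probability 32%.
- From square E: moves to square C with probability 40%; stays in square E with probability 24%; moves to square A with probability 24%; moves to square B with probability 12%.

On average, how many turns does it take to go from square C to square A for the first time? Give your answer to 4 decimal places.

3.9290

Let t(s) be the expected number of turns to first reach square A from state s, with t(square A) = 0. Conditioning on the first turn:
t(square B) = 1 + 0.24·t(square B) + 0.32·t(square C) + 0.24·t(square E)
t(square C) = 1 + 0.28·t(square B) + 0.36·t(square C) + 0.08·t(square E)
t(square E) = 1 + 0.12·t(square B) + 0.4·t(square C) + 0.24·t(square E)
Solving: t(square B) = 4.2506, t(square C) = 3.9290, t(square E) = 4.0548.
Expected turns from square C to square A: 3.9290.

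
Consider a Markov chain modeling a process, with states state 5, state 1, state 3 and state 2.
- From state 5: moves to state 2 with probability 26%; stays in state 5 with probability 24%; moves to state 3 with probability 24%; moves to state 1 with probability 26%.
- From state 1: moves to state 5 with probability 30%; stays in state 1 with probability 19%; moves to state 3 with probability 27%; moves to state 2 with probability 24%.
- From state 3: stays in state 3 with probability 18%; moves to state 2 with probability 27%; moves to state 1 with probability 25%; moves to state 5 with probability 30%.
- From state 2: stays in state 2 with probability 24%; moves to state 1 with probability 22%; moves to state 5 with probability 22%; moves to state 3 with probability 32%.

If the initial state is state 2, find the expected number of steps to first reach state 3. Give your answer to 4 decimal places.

3.4550

Let t(s) be the expected number of steps to first reach state 3 from state s, with t(state 3) = 0. Conditioning on the first step:
t(state 5) = 1 + 0.24·t(state 5) + 0.26·t(state 1) + 0.26·t(state 2)
t(state 1) = 1 + 0.3·t(state 5) + 0.19·t(state 1) + 0.24·t(state 2)
t(state 2) = 1 + 0.22·t(state 5) + 0.22·t(state 1) + 0.24·t(state 2)
Solving: t(state 5) = 3.7448, t(state 1) = 3.6453, t(state 2) = 3.4550.
Expected steps from state 2 to state 3: 3.4550.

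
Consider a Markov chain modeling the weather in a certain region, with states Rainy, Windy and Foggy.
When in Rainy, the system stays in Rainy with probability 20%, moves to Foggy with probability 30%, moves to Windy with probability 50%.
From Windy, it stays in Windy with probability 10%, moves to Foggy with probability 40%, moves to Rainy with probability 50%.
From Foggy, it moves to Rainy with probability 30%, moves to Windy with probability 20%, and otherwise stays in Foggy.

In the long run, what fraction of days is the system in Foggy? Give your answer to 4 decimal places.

Let the stationary distribution be π with π = πP and π_1 + π_2 + π_3 = 1.
π_1 = 0.2·π_1 + 0.5·π_2 + 0.3·π_3
π_2 = 0.5·π_1 + 0.1·π_2 + 0.2·π_3
Solving with the normalization constraint gives π = (0.3217, 0.2696, 0.4087).
So the stationary probability of Foggy is 0.4087.

0.4087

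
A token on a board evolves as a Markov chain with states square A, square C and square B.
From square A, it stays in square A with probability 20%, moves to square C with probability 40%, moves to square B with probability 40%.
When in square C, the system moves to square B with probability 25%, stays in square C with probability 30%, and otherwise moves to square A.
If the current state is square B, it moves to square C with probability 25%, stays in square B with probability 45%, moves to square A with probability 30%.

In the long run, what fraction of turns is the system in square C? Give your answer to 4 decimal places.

Let the stationary distribution be π with π = πP and π_1 + π_2 + π_3 = 1.
π_1 = 0.2·π_1 + 0.45·π_2 + 0.3·π_3
π_2 = 0.4·π_1 + 0.3·π_2 + 0.25·π_3
Solving with the normalization constraint gives π = (0.3154, 0.3130, 0.3716).
So the stationary probability of square C is 0.3130.

0.3130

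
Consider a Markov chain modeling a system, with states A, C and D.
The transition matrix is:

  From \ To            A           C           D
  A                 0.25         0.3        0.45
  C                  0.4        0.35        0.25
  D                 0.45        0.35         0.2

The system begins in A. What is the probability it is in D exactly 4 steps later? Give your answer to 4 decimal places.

0.3056

Propagate the distribution vector 4 steps from A.
After 0 steps: (1.0000, 0.0000, 0.0000)
After 1 step: (0.2500, 0.3000, 0.4500)
After 2 steps: (0.3850, 0.3375, 0.2775)
After 3 steps: (0.3561, 0.3308, 0.3131)
After 4 steps: (0.3622, 0.3322, 0.3056)
P(in D after 4 steps) = 0.3056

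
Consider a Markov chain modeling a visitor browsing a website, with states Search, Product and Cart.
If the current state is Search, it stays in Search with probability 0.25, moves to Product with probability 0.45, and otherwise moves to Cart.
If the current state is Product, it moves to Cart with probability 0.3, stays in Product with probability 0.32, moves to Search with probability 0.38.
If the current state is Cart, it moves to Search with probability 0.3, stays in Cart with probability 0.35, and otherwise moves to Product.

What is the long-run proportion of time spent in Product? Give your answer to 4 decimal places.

Let the stationary distribution be π with π = πP and π_1 + π_2 + π_3 = 1.
π_1 = 0.25·π_1 + 0.38·π_2 + 0.3·π_3
π_2 = 0.45·π_1 + 0.32·π_2 + 0.35·π_3
Solving with the normalization constraint gives π = (0.3139, 0.3703, 0.3158).
So the stationary probability of Product is 0.3703.

0.3703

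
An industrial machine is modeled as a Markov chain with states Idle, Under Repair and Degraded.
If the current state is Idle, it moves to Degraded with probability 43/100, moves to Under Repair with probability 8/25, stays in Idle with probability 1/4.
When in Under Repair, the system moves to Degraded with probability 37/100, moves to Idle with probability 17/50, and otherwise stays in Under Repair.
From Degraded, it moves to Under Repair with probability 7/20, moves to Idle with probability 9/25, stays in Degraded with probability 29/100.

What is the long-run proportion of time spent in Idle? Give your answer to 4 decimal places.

0.3185

Let the stationary distribution be π with π = πP and π_1 + π_2 + π_3 = 1.
π_1 = 0.25·π_1 + 0.34·π_2 + 0.36·π_3
π_2 = 0.32·π_1 + 0.29·π_2 + 0.35·π_3
Solving with the normalization constraint gives π = (0.3185, 0.3212, 0.3603).
So the stationary probability of Idle is 0.3185.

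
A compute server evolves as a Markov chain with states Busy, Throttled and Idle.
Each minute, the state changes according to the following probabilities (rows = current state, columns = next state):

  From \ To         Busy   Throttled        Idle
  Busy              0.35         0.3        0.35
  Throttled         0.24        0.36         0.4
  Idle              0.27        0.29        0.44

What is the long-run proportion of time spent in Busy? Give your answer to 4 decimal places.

Let the stationary distribution be π with π = πP and π_1 + π_2 + π_3 = 1.
π_1 = 0.35·π_1 + 0.24·π_2 + 0.27·π_3
π_2 = 0.3·π_1 + 0.36·π_2 + 0.29·π_3
Solving with the normalization constraint gives π = (0.2832, 0.3149, 0.4019).
So the stationary probability of Busy is 0.2832.

0.2832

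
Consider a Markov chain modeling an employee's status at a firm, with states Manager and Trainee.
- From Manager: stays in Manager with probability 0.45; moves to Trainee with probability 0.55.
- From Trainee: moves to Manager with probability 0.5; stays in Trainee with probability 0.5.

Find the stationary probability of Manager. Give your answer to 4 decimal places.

0.4762

Let the stationary distribution be π with π = πP and π_1 + π_2 = 1.
π_1 = 0.45·π_1 + 0.5·π_2
Solving with the normalization constraint gives π = (0.4762, 0.5238).
So the stationary probability of Manager is 0.4762.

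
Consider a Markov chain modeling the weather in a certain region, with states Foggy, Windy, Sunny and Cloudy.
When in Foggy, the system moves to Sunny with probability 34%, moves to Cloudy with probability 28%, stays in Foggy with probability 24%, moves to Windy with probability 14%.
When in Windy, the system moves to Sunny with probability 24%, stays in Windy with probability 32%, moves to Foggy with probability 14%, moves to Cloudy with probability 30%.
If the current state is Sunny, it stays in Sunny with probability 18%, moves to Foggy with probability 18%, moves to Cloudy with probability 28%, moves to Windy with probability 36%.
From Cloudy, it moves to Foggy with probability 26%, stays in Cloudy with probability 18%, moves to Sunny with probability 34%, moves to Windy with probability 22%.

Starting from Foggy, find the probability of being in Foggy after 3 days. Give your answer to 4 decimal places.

0.2026

Propagate the distribution vector 3 days from Foggy.
After 0 days: (1.0000, 0.0000, 0.0000, 0.0000)
After 1 day: (0.2400, 0.1400, 0.3400, 0.2800)
After 2 days: (0.2112, 0.2624, 0.2716, 0.2548)
After 3 days: (0.2026, 0.2674, 0.2703, 0.2598)
P(in Foggy after 3 days) = 0.2026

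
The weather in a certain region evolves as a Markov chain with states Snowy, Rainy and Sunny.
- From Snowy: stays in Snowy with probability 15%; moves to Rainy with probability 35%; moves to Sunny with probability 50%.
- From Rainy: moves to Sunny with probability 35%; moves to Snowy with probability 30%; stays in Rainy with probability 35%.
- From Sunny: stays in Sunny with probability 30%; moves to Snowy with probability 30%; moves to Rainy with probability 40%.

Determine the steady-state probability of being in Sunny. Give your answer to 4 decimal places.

0.3706

Let the stationary distribution be π with π = πP and π_1 + π_2 + π_3 = 1.
π_1 = 0.15·π_1 + 0.3·π_2 + 0.3·π_3
π_2 = 0.35·π_1 + 0.35·π_2 + 0.4·π_3
Solving with the normalization constraint gives π = (0.2609, 0.3685, 0.3706).
So the stationary probability of Sunny is 0.3706.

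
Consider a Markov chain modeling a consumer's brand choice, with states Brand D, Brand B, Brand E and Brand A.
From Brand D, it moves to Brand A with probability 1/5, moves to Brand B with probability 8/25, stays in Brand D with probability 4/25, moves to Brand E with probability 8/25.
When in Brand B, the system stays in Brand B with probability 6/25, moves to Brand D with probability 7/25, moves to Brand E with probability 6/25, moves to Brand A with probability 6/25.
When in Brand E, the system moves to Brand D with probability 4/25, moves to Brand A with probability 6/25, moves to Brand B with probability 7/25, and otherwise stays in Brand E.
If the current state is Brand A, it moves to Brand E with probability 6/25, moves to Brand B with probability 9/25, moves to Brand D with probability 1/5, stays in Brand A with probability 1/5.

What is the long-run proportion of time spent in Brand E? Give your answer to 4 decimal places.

Let the stationary distribution be π with π = πP and π_1 + π_2 + π_3 + π_4 = 1.
π_1 = 0.16·π_1 + 0.28·π_2 + 0.16·π_3 + 0.2·π_4
π_2 = 0.32·π_1 + 0.24·π_2 + 0.28·π_3 + 0.36·π_4
π_3 = 0.32·π_1 + 0.24·π_2 + 0.32·π_3 + 0.24·π_4
Solving with the normalization constraint gives π = (0.2042, 0.2942, 0.2786, 0.2229).
So the stationary probability of Brand E is 0.2786.

0.2786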